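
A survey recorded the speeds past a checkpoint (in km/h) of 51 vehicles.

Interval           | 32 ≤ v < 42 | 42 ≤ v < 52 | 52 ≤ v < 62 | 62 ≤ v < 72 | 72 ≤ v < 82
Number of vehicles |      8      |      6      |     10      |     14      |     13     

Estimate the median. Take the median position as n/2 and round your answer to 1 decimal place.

Cumulative frequencies: 8, 14, 24, 38, 51
n = 51; position = n/2 = 25.5.
This falls in the class 62 ≤ v < 72: L = 62, F = 24, f = 14, h = 10.
Median ≈ 62 + ((25.5 − 24) / 14) × 10 = 63.0714

63.1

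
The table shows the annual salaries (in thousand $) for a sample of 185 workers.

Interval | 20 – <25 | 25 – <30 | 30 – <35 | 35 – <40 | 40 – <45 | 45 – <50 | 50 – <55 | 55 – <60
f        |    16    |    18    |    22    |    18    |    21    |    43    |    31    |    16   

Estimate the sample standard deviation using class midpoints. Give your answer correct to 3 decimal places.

Midpoints: 22.5, 27.5, 32.5, 37.5, 42.5, 47.5, 52.5, 57.5
n = 185, Σfm = 7727.5, mean = 41.7703
Σfm² = 343556.25
Σf(m − x̄)² = Σfm² − (Σfm)²/n = 343556.25 − 7727.5²/185 = 20776.4865
Sample variance = 20776.4865 / 184 = 112.9157
Standard deviation = √112.9157 = 10.6262

10.626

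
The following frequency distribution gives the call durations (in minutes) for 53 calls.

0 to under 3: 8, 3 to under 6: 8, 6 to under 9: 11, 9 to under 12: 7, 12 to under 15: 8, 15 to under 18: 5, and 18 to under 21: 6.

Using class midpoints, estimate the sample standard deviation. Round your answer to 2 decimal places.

Midpoints: 1.5, 4.5, 7.5, 10.5, 13.5, 16.5, 19.5
n = 53, Σfm = 511.5, mean = 9.6509
Σfm² = 6671.25
Σf(m − x̄)² = Σfm² − (Σfm)²/n = 6671.25 − 511.5²/53 = 1734.7925
Sample variance = 1734.7925 / 52 = 33.3614
Standard deviation = √33.3614 = 5.7759

5.78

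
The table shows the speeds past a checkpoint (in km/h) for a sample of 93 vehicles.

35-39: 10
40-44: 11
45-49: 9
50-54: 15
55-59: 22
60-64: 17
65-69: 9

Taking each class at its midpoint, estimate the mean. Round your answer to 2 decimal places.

Midpoints: 37, 42, 47, 52, 57, 62, 67
Σfm = 10×37 + 11×42 + 9×47 + 15×52 + 22×57 + 17×62 + 9×67 = 4946
n = Σf = 93
Mean = 4946 / 93 = 53.1828

53.18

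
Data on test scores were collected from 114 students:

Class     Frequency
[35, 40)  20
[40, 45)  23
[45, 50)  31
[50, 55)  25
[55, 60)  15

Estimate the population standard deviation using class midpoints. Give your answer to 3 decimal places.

6.411

Midpoints: 37.5, 42.5, 47.5, 52.5, 57.5
n = 114, Σfm = 5375, mean = 47.1491
Σfm² = 258112.5
Σf(m − x̄)² = Σfm² − (Σfm)²/n = 258112.5 − 5375²/114 = 4685.9649
Population variance = 4685.9649 / 114 = 41.1050
Standard deviation = √41.1050 = 6.4113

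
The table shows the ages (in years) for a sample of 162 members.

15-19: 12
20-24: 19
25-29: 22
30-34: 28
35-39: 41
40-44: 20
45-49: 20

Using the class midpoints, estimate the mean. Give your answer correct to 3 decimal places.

Midpoints: 17, 22, 27, 32, 37, 42, 47
Σfm = 12×17 + 19×22 + 22×27 + 28×32 + 41×37 + 20×42 + 20×47 = 5409
n = Σf = 162
Mean = 5409 / 162 = 33.3889

33.389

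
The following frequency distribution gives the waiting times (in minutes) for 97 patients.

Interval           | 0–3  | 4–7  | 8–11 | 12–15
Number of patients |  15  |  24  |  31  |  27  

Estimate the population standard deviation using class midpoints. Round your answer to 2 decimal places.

4.13

Midpoints: 1.5, 5.5, 9.5, 13.5
n = 97, Σfm = 813.5, mean = 8.3866
Σfm² = 8478.25
Σf(m − x̄)² = Σfm² − (Σfm)²/n = 8478.25 − 813.5²/97 = 1655.7526
Population variance = 1655.7526 / 97 = 17.0696
Standard deviation = √17.0696 = 4.1315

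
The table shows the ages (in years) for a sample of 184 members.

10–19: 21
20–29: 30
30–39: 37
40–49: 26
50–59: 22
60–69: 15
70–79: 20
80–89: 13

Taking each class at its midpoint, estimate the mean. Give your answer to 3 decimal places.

44.717

Midpoints: 14.5, 24.5, 34.5, 44.5, 54.5, 64.5, 74.5, 84.5
Σfm = 21×14.5 + 30×24.5 + 37×34.5 + 26×44.5 + 22×54.5 + 15×64.5 + 20×74.5 + 13×84.5 = 8228
n = Σf = 184
Mean = 8228 / 184 = 44.7174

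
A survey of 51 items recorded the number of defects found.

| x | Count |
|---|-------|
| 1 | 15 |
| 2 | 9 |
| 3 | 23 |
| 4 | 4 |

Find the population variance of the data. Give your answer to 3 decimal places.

Values: 1, 2, 3, 4
n = 51, Σfx = 118, mean = 2.3137
Σfx² = 322
Σf(x − x̄)² = Σfx² − (Σfx)²/n = 322 − 118²/51 = 48.9804
Population variance = 48.9804 / 51 = 0.9604

0.960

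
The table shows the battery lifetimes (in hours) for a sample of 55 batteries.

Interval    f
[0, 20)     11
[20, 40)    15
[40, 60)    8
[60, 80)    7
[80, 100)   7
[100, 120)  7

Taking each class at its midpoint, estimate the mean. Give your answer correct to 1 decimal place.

Midpoints: 10, 30, 50, 70, 90, 110
Σfm = 11×10 + 15×30 + 8×50 + 7×70 + 7×90 + 7×110 = 2850
n = Σf = 55
Mean = 2850 / 55 = 51.8182

51.8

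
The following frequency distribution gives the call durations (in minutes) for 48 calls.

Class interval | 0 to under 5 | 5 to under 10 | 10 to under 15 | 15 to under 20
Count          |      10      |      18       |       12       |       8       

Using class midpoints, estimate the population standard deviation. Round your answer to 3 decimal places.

Midpoints: 2.5, 7.5, 12.5, 17.5
n = 48, Σfm = 450, mean = 9.3750
Σfm² = 5400
Σf(m − x̄)² = Σfm² − (Σfm)²/n = 5400 − 450²/48 = 1181.2500
Population variance = 1181.2500 / 48 = 24.6094
Standard deviation = √24.6094 = 4.9608

4.961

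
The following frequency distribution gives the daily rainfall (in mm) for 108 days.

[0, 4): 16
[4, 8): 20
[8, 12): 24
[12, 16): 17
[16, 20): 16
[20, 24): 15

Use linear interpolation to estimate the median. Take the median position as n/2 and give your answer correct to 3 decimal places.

Cumulative frequencies: 16, 36, 60, 77, 93, 108
n = 108; position = n/2 = 54.
This falls in the class [8, 12): L = 8, F = 36, f = 24, h = 4.
Median ≈ 8 + ((54 − 36) / 24) × 4 = 11.0000

11.000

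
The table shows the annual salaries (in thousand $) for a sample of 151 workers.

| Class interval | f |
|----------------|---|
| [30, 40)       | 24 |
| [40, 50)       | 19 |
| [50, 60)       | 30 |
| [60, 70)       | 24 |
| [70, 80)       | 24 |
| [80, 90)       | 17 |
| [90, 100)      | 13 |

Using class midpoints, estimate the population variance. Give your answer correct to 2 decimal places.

343.55

Midpoints: 35, 45, 55, 65, 75, 85, 95
n = 151, Σfm = 9385, mean = 62.1523
Σfm² = 635175
Σf(m − x̄)² = Σfm² − (Σfm)²/n = 635175 − 9385²/151 = 51875.4967
Population variance = 51875.4967 / 151 = 343.5463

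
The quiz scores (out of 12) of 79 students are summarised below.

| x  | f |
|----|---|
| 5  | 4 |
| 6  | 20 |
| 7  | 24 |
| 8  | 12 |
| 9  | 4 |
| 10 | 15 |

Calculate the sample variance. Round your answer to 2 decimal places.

2.33

Values: 5, 6, 7, 8, 9, 10
n = 79, Σfx = 590, mean = 7.4684
Σfx² = 4588
Σf(x − x̄)² = Σfx² − (Σfx)²/n = 4588 − 590²/79 = 181.6709
Sample variance = 181.6709 / 78 = 2.3291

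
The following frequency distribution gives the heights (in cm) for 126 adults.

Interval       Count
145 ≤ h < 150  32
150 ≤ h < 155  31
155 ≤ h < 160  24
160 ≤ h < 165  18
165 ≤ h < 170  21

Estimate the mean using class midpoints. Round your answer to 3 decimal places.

Midpoints: 147.5, 152.5, 157.5, 162.5, 167.5
Σfm = 32×147.5 + 31×152.5 + 24×157.5 + 18×162.5 + 21×167.5 = 19670
n = Σf = 126
Mean = 19670 / 126 = 156.1111

156.111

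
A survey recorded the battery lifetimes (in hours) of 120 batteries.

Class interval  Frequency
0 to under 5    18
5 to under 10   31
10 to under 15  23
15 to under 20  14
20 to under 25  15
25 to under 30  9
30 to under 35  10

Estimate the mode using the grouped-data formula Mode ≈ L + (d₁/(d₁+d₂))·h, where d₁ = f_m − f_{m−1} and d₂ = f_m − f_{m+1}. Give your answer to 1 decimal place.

8.1

Modal class: 5 to under 10 (highest frequency 31).
d₁ = 31 − 18 = 13, d₂ = 31 − 23 = 8
Mode ≈ 5 + (13/(13+8)) × 5 = 5 + 3.0952 = 8.0952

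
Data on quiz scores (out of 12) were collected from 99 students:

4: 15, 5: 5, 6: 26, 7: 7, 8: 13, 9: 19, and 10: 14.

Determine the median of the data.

Cumulative frequencies: 15, 20, 46, 53, 66, 85, 99
n = 99, so the median is the value in position (n+1)/2 = 50.
Position 50 falls at value 7.

7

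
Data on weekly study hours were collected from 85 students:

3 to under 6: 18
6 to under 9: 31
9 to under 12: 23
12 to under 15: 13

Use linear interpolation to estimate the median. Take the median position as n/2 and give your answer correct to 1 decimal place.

8.4

Cumulative frequencies: 18, 49, 72, 85
n = 85; position = n/2 = 42.5.
This falls in the class 6 to under 9: L = 6, F = 18, f = 31, h = 3.
Median ≈ 6 + ((42.5 − 18) / 31) × 3 = 8.3710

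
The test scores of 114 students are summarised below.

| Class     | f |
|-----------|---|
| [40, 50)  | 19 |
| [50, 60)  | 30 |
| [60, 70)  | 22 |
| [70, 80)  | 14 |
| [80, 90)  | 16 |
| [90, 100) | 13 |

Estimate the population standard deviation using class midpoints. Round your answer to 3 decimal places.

Midpoints: 45, 55, 65, 75, 85, 95
n = 114, Σfm = 7580, mean = 66.4912
Σfm² = 533850
Σf(m − x̄)² = Σfm² − (Σfm)²/n = 533850 − 7580²/114 = 29846.4912
Population variance = 29846.4912 / 114 = 261.8113
Standard deviation = √261.8113 = 16.1806

16.181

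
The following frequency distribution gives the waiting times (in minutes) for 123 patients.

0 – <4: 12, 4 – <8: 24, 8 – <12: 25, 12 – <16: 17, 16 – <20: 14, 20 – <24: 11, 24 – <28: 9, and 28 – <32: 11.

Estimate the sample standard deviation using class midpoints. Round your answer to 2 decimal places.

Midpoints: 2, 6, 10, 14, 18, 22, 26, 30
n = 123, Σfm = 1714, mean = 13.9350
Σfm² = 32588
Σf(m − x̄)² = Σfm² − (Σfm)²/n = 32588 − 1714²/123 = 8703.4797
Sample variance = 8703.4797 / 122 = 71.3400
Standard deviation = √71.3400 = 8.4463

8.45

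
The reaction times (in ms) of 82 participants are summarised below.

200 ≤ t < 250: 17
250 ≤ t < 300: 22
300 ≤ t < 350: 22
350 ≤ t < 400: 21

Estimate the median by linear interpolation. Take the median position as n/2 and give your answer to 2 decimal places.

304.55

Cumulative frequencies: 17, 39, 61, 82
n = 82; position = n/2 = 41.
This falls in the class 300 ≤ t < 350: L = 300, F = 39, f = 22, h = 50.
Median ≈ 300 + ((41 − 39) / 22) × 50 = 304.5455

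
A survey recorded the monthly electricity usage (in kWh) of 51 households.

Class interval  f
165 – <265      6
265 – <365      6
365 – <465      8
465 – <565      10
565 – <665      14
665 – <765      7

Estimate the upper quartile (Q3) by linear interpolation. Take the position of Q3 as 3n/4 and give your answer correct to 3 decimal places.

Cumulative frequencies: 6, 12, 20, 30, 44, 51
n = 51; position = 3n/4 = 38.25.
This falls in the class 565 – <665: L = 565, F = 30, f = 14, h = 100.
Upper quartile ≈ 565 + ((38.25 − 30) / 14) × 100 = 623.9286

623.929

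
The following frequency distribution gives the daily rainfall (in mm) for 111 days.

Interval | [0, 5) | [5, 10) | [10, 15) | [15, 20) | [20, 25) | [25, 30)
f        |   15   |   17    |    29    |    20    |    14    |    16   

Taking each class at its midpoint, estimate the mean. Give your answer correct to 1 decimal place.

14.7

Midpoints: 2.5, 7.5, 12.5, 17.5, 22.5, 27.5
Σfm = 15×2.5 + 17×7.5 + 29×12.5 + 20×17.5 + 14×22.5 + 16×27.5 = 1632.5
n = Σf = 111
Mean = 1632.5 / 111 = 14.7072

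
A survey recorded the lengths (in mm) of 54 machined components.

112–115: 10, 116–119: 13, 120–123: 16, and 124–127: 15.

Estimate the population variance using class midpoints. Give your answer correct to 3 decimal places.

18.370

Midpoints: 113.5, 117.5, 121.5, 125.5
n = 54, Σfm = 6489, mean = 120.1667
Σfm² = 780753.5
Σf(m − x̄)² = Σfm² − (Σfm)²/n = 780753.5 − 6489²/54 = 992.0000
Population variance = 992.0000 / 54 = 18.3704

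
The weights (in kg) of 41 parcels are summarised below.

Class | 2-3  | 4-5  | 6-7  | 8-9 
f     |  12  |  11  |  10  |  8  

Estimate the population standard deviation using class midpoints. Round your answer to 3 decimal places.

Midpoints: 2.5, 4.5, 6.5, 8.5
n = 41, Σfm = 212.5, mean = 5.1829
Σfm² = 1298.25
Σf(m − x̄)² = Σfm² − (Σfm)²/n = 1298.25 − 212.5²/41 = 196.8780
Population variance = 196.8780 / 41 = 4.8019
Standard deviation = √4.8019 = 2.1913

2.191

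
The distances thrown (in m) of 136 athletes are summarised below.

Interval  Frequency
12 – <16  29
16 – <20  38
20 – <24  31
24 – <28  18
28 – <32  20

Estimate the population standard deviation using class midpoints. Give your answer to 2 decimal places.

5.33

Midpoints: 14, 18, 22, 26, 30
n = 136, Σfm = 2840, mean = 20.8824
Σfm² = 63168
Σf(m − x̄)² = Σfm² − (Σfm)²/n = 63168 − 2840²/136 = 3862.1176
Population variance = 3862.1176 / 136 = 28.3979
Standard deviation = √28.3979 = 5.3290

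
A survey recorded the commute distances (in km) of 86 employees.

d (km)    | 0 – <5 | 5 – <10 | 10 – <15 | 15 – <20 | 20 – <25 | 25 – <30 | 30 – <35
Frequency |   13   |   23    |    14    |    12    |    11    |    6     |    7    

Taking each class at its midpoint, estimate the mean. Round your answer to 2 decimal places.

14.30

Midpoints: 2.5, 7.5, 12.5, 17.5, 22.5, 27.5, 32.5
Σfm = 13×2.5 + 23×7.5 + 14×12.5 + 12×17.5 + 11×22.5 + 6×27.5 + 7×32.5 = 1230
n = Σf = 86
Mean = 1230 / 86 = 14.3023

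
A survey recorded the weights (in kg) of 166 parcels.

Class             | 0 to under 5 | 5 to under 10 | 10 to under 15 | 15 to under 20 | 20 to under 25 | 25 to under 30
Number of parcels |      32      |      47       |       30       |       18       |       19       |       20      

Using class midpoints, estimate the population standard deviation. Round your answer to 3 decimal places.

Midpoints: 2.5, 7.5, 12.5, 17.5, 22.5, 27.5
n = 166, Σfm = 2100, mean = 12.6506
Σfm² = 37787.5
Σf(m − x̄)² = Σfm² − (Σfm)²/n = 37787.5 − 2100²/166 = 11221.2349
Population variance = 11221.2349 / 166 = 67.5978
Standard deviation = √67.5978 = 8.2218

8.222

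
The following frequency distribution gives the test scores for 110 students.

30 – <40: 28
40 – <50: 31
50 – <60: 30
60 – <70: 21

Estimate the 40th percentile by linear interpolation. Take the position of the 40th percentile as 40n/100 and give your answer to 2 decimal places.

45.16

Cumulative frequencies: 28, 59, 89, 110
n = 110; position = 40n/100 = 44.
This falls in the class 40 – <50: L = 40, F = 28, f = 31, h = 10.
40th percentile ≈ 40 + ((44 − 28) / 31) × 10 = 45.1613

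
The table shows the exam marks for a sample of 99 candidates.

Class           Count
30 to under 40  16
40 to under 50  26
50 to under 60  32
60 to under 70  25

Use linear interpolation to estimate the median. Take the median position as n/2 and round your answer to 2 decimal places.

52.34

Cumulative frequencies: 16, 42, 74, 99
n = 99; position = n/2 = 49.5.
This falls in the class 50 to under 60: L = 50, F = 42, f = 32, h = 10.
Median ≈ 50 + ((49.5 − 42) / 32) × 10 = 52.3438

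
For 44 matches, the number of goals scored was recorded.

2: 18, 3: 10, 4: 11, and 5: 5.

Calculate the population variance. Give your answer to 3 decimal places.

1.109

Values: 2, 3, 4, 5
n = 44, Σfx = 135, mean = 3.0682
Σfx² = 463
Σf(x − x̄)² = Σfx² − (Σfx)²/n = 463 − 135²/44 = 48.7955
Population variance = 48.7955 / 44 = 1.1090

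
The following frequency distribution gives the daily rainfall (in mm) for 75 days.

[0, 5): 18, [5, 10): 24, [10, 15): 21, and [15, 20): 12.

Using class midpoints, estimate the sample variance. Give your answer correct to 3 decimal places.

Midpoints: 2.5, 7.5, 12.5, 17.5
n = 75, Σfm = 697.5, mean = 9.3000
Σfm² = 8418.75
Σf(m − x̄)² = Σfm² − (Σfm)²/n = 8418.75 − 697.5²/75 = 1932.0000
Sample variance = 1932.0000 / 74 = 26.1081

26.108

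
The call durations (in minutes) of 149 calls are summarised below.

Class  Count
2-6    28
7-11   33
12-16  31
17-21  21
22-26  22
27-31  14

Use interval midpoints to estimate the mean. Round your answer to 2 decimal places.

14.60

Midpoints: 4, 9, 14, 19, 24, 29
Σfm = 28×4 + 33×9 + 31×14 + 21×19 + 22×24 + 14×29 = 2176
n = Σf = 149
Mean = 2176 / 149 = 14.6040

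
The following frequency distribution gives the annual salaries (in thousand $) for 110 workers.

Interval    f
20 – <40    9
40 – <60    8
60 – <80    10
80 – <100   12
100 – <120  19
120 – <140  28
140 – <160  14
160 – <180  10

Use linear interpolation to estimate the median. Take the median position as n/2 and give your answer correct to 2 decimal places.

116.84

Cumulative frequencies: 9, 17, 27, 39, 58, 86, 100, 110
n = 110; position = n/2 = 55.
This falls in the class 100 – <120: L = 100, F = 39, f = 19, h = 20.
Median ≈ 100 + ((55 − 39) / 19) × 20 = 116.8421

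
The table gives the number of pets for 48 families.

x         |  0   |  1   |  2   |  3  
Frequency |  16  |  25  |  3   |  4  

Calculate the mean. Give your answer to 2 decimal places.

0.90

Values: 0, 1, 2, 3
Σfx = 16×0 + 25×1 + 3×2 + 4×3 = 43
n = Σf = 48
Mean = 43 / 48 = 0.8958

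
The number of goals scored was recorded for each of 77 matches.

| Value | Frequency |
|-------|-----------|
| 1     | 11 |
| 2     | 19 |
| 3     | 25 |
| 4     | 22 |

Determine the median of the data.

Cumulative frequencies: 11, 30, 55, 77
n = 77, so the median is the value in position (n+1)/2 = 39.
Position 39 falls at value 3.

3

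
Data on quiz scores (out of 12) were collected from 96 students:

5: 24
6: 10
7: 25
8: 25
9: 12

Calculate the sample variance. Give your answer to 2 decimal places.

Values: 5, 6, 7, 8, 9
n = 96, Σfx = 663, mean = 6.9062
Σfx² = 4757
Σf(x − x̄)² = Σfx² − (Σfx)²/n = 4757 − 663²/96 = 178.1562
Sample variance = 178.1562 / 95 = 1.8753

1.88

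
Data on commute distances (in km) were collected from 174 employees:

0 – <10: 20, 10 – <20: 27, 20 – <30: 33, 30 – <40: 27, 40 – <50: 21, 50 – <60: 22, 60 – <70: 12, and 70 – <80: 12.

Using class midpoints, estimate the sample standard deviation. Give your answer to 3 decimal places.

Midpoints: 5, 15, 25, 35, 45, 55, 65, 75
n = 174, Σfm = 6110, mean = 35.1149
Σfm² = 287550
Σf(m − x̄)² = Σfm² − (Σfm)²/n = 287550 − 6110²/174 = 72997.7011
Sample variance = 72997.7011 / 173 = 421.9520
Standard deviation = √421.9520 = 20.5415

20.541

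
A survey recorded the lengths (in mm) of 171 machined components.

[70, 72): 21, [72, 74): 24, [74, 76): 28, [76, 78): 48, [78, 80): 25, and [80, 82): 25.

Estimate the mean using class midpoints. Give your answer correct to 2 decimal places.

Midpoints: 71, 73, 75, 77, 79, 81
Σfm = 21×71 + 24×73 + 28×75 + 48×77 + 25×79 + 25×81 = 13039
n = Σf = 171
Mean = 13039 / 171 = 76.2515

76.25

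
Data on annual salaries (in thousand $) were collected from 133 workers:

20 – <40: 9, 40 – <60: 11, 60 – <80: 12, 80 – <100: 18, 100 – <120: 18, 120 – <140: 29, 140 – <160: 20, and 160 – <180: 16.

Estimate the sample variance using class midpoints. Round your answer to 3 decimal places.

Midpoints: 30, 50, 70, 90, 110, 130, 150, 170
n = 133, Σfm = 14750, mean = 110.9023
Σfm² = 1860500
Σf(m − x̄)² = Σfm² − (Σfm)²/n = 1860500 − 14750²/133 = 224691.7293
Sample variance = 224691.7293 / 132 = 1702.2101

1702.210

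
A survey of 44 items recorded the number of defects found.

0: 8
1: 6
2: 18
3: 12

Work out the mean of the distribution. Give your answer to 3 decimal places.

1.773

Values: 0, 1, 2, 3
Σfx = 8×0 + 6×1 + 18×2 + 12×3 = 78
n = Σf = 44
Mean = 78 / 44 = 1.7727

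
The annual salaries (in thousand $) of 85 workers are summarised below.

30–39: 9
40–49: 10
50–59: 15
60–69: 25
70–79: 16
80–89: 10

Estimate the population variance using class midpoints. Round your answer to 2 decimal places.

Midpoints: 34.5, 44.5, 54.5, 64.5, 74.5, 84.5
n = 85, Σfm = 5222.5, mean = 61.4412
Σfm² = 339281.25
Σf(m − x̄)² = Σfm² − (Σfm)²/n = 339281.25 − 5222.5²/85 = 18404.7059
Population variance = 18404.7059 / 85 = 216.5260

216.53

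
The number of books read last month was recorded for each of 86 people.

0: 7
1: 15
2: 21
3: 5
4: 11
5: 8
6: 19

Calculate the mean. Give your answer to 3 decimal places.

Values: 0, 1, 2, 3, 4, 5, 6
Σfx = 7×0 + 15×1 + 21×2 + 5×3 + 11×4 + 8×5 + 19×6 = 270
n = Σf = 86
Mean = 270 / 86 = 3.1395

3.140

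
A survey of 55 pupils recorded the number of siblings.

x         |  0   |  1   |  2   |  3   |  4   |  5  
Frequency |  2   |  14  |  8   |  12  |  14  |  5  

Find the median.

3

Cumulative frequencies: 2, 16, 24, 36, 50, 55
n = 55, so the median is the value in position (n+1)/2 = 28.
Position 28 falls at value 3.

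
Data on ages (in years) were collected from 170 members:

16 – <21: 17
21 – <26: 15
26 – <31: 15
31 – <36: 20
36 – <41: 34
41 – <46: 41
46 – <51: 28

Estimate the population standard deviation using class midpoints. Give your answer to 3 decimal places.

9.505

Midpoints: 18.5, 23.5, 28.5, 33.5, 38.5, 43.5, 48.5
n = 170, Σfm = 6215, mean = 36.5588
Σfm² = 242572.5
Σf(m − x̄)² = Σfm² − (Σfm)²/n = 242572.5 − 6215²/170 = 15359.4118
Population variance = 15359.4118 / 170 = 90.3495
Standard deviation = √90.3495 = 9.5052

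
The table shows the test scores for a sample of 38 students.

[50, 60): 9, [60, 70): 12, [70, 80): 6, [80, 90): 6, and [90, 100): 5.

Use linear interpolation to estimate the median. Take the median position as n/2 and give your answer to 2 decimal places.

68.33

Cumulative frequencies: 9, 21, 27, 33, 38
n = 38; position = n/2 = 19.
This falls in the class [60, 70): L = 60, F = 9, f = 12, h = 10.
Median ≈ 60 + ((19 − 9) / 12) × 10 = 68.3333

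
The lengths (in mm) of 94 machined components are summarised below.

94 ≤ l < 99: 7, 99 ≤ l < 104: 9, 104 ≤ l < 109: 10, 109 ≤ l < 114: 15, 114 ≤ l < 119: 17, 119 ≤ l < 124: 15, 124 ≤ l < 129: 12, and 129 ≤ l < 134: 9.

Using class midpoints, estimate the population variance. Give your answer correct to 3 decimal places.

Midpoints: 96.5, 101.5, 106.5, 111.5, 116.5, 121.5, 126.5, 131.5
n = 94, Σfm = 10831, mean = 115.2234
Σfm² = 1257631.5
Σf(m − x̄)² = Σfm² − (Σfm)²/n = 1257631.5 − 10831²/94 = 9646.8085
Population variance = 9646.8085 / 94 = 102.6256

102.626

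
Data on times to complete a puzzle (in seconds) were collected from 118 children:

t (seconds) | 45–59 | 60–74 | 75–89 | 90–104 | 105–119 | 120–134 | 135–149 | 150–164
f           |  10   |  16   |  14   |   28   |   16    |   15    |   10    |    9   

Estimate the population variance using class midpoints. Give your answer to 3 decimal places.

Midpoints: 52, 67, 82, 97, 112, 127, 142, 157
n = 118, Σfm = 11986, mean = 101.5763
Σfm² = 1322572
Σf(m − x̄)² = Σfm² − (Σfm)²/n = 1322572 − 11986²/118 = 105078.8136
Population variance = 105078.8136 / 118 = 890.4984

890.498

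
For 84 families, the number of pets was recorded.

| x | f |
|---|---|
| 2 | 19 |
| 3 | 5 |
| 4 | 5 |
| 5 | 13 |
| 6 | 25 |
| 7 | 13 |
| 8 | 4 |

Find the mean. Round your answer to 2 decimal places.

Values: 2, 3, 4, 5, 6, 7, 8
Σfx = 19×2 + 5×3 + 5×4 + 13×5 + 25×6 + 13×7 + 4×8 = 411
n = Σf = 84
Mean = 411 / 84 = 4.8929

4.89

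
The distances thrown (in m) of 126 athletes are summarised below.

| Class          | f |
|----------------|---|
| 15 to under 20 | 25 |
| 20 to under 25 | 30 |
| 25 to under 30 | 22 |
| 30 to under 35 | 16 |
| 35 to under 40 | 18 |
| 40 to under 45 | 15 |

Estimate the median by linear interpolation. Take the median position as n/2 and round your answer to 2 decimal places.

Cumulative frequencies: 25, 55, 77, 93, 111, 126
n = 126; position = n/2 = 63.
This falls in the class 25 to under 30: L = 25, F = 55, f = 22, h = 5.
Median ≈ 25 + ((63 − 55) / 22) × 5 = 26.8182

26.82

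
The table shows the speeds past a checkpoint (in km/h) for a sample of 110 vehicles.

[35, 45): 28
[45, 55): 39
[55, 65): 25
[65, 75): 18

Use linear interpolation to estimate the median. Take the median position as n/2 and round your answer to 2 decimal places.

Cumulative frequencies: 28, 67, 92, 110
n = 110; position = n/2 = 55.
This falls in the class [45, 55): L = 45, F = 28, f = 39, h = 10.
Median ≈ 45 + ((55 − 28) / 39) × 10 = 51.9231

51.92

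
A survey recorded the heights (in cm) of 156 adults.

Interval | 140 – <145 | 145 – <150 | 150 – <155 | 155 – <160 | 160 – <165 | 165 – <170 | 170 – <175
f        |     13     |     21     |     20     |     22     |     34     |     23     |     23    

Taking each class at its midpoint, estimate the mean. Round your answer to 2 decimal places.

Midpoints: 142.5, 147.5, 152.5, 157.5, 162.5, 167.5, 172.5
Σfm = 13×142.5 + 21×147.5 + 20×152.5 + 22×157.5 + 34×162.5 + 23×167.5 + 23×172.5 = 24810
n = Σf = 156
Mean = 24810 / 156 = 159.0385

159.04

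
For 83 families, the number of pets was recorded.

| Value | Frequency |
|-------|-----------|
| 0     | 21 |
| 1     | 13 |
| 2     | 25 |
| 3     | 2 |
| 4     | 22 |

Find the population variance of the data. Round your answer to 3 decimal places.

Values: 0, 1, 2, 3, 4
n = 83, Σfx = 157, mean = 1.8916
Σfx² = 483
Σf(x − x̄)² = Σfx² − (Σfx)²/n = 483 − 157²/83 = 186.0241
Population variance = 186.0241 / 83 = 2.2413

2.241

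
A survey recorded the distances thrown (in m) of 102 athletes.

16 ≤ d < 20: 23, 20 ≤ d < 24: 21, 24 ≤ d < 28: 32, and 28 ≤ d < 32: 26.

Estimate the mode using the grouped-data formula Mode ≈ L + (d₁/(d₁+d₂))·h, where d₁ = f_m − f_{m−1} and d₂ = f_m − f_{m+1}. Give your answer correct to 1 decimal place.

26.6

Modal class: 24 ≤ d < 28 (highest frequency 32).
d₁ = 32 − 21 = 11, d₂ = 32 − 26 = 6
Mode ≈ 24 + (11/(11+6)) × 4 = 24 + 2.5882 = 26.5882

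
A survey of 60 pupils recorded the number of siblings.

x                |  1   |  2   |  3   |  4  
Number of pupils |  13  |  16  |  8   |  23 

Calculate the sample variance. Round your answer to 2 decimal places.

Values: 1, 2, 3, 4
n = 60, Σfx = 161, mean = 2.6833
Σfx² = 517
Σf(x − x̄)² = Σfx² − (Σfx)²/n = 517 − 161²/60 = 84.9833
Sample variance = 84.9833 / 59 = 1.4404

1.44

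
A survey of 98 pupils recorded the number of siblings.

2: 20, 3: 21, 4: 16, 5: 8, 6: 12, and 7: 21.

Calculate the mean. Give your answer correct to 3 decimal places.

Values: 2, 3, 4, 5, 6, 7
Σfx = 20×2 + 21×3 + 16×4 + 8×5 + 12×6 + 21×7 = 426
n = Σf = 98
Mean = 426 / 98 = 4.3469

4.347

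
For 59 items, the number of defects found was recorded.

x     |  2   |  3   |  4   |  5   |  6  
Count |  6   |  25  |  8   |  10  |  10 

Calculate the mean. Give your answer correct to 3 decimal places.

3.881

Values: 2, 3, 4, 5, 6
Σfx = 6×2 + 25×3 + 8×4 + 10×5 + 10×6 = 229
n = Σf = 59
Mean = 229 / 59 = 3.8814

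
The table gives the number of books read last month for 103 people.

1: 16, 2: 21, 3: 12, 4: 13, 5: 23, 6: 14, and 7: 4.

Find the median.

4

Cumulative frequencies: 16, 37, 49, 62, 85, 99, 103
n = 103, so the median is the value in position (n+1)/2 = 52.
Position 52 falls at value 4.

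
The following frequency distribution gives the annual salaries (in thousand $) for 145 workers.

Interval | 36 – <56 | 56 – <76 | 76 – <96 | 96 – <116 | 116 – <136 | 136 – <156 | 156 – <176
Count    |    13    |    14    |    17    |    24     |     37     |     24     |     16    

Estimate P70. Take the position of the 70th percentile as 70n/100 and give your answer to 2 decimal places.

134.11

Cumulative frequencies: 13, 27, 44, 68, 105, 129, 145
n = 145; position = 70n/100 = 101.5.
This falls in the class 116 – <136: L = 116, F = 68, f = 37, h = 20.
70th percentile ≈ 116 + ((101.5 − 68) / 37) × 20 = 134.1081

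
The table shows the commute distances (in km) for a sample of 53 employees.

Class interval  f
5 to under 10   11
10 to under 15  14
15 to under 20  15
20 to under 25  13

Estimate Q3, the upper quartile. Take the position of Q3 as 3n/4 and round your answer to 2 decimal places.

19.92

Cumulative frequencies: 11, 25, 40, 53
n = 53; position = 3n/4 = 39.75.
This falls in the class 15 to under 20: L = 15, F = 25, f = 15, h = 5.
Upper quartile ≈ 15 + ((39.75 − 25) / 15) × 5 = 19.9167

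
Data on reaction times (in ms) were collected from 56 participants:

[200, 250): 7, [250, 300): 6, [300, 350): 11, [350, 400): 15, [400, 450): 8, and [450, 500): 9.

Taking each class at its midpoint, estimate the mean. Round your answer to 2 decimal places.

358.93

Midpoints: 225, 275, 325, 375, 425, 475
Σfm = 7×225 + 6×275 + 11×325 + 15×375 + 8×425 + 9×475 = 20100
n = Σf = 56
Mean = 20100 / 56 = 358.9286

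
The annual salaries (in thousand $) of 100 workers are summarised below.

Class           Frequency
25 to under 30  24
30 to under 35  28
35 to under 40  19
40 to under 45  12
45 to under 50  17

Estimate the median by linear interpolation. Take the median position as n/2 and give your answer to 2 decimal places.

Cumulative frequencies: 24, 52, 71, 83, 100
n = 100; position = n/2 = 50.
This falls in the class 30 to under 35: L = 30, F = 24, f = 28, h = 5.
Median ≈ 30 + ((50 − 24) / 28) × 5 = 34.6429

34.64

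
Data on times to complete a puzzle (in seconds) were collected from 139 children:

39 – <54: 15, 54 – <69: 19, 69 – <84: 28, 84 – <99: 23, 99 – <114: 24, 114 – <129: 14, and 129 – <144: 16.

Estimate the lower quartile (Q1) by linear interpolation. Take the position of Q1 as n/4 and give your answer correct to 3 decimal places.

Cumulative frequencies: 15, 34, 62, 85, 109, 123, 139
n = 139; position = n/4 = 34.75.
This falls in the class 69 – <84: L = 69, F = 34, f = 28, h = 15.
Lower quartile ≈ 69 + ((34.75 − 34) / 28) × 15 = 69.4018

69.402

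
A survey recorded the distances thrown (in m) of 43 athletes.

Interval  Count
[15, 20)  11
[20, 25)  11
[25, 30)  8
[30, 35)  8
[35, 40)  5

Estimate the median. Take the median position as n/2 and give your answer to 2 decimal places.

24.77

Cumulative frequencies: 11, 22, 30, 38, 43
n = 43; position = n/2 = 21.5.
This falls in the class [20, 25): L = 20, F = 11, f = 11, h = 5.
Median ≈ 20 + ((21.5 − 11) / 11) × 5 = 24.7727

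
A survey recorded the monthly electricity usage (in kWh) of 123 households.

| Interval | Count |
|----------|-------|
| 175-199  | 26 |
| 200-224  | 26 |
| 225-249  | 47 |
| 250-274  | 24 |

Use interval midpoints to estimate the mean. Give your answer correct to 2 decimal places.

Midpoints: 187, 212, 237, 262
Σfm = 26×187 + 26×212 + 47×237 + 24×262 = 27801
n = Σf = 123
Mean = 27801 / 123 = 226.0244

226.02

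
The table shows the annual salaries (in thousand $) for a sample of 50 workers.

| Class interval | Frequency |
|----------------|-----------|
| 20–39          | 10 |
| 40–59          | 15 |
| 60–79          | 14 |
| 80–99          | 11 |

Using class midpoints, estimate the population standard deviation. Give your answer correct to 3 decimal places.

Midpoints: 29.5, 49.5, 69.5, 89.5
n = 50, Σfm = 2995, mean = 59.9000
Σfm² = 201192.5
Σf(m − x̄)² = Σfm² − (Σfm)²/n = 201192.5 − 2995²/50 = 21792.0000
Population variance = 21792.0000 / 50 = 435.8400
Standard deviation = √435.8400 = 20.8768

20.877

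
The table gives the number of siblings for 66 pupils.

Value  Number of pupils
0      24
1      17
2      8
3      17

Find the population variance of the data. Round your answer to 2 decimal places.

1.44

Values: 0, 1, 2, 3
n = 66, Σfx = 84, mean = 1.2727
Σfx² = 202
Σf(x − x̄)² = Σfx² − (Σfx)²/n = 202 − 84²/66 = 95.0909
Population variance = 95.0909 / 66 = 1.4408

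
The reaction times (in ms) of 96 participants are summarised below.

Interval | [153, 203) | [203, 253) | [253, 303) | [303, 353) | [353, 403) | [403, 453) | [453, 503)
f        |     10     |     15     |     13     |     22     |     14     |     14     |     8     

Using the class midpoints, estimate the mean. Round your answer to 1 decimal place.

324.4

Midpoints: 178, 228, 278, 328, 378, 428, 478
Σfm = 10×178 + 15×228 + 13×278 + 22×328 + 14×378 + 14×428 + 8×478 = 31138
n = Σf = 96
Mean = 31138 / 96 = 324.3542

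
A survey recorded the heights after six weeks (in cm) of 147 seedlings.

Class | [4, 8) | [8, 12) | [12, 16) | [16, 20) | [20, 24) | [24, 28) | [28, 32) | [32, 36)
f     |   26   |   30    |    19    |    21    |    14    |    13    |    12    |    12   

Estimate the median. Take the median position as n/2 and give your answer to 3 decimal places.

15.684

Cumulative frequencies: 26, 56, 75, 96, 110, 123, 135, 147
n = 147; position = n/2 = 73.5.
This falls in the class [12, 16): L = 12, F = 56, f = 19, h = 4.
Median ≈ 12 + ((73.5 − 56) / 19) × 4 = 15.6842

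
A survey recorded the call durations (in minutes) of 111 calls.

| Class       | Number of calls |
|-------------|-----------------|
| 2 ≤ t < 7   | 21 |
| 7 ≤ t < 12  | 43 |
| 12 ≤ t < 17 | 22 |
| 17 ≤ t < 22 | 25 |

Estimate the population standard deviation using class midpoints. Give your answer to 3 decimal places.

5.189

Midpoints: 4.5, 9.5, 14.5, 19.5
n = 111, Σfm = 1309.5, mean = 11.7973
Σfm² = 18437.75
Σf(m − x̄)² = Σfm² − (Σfm)²/n = 18437.75 − 1309.5²/111 = 2989.1892
Population variance = 2989.1892 / 111 = 26.9296
Standard deviation = √26.9296 = 5.1894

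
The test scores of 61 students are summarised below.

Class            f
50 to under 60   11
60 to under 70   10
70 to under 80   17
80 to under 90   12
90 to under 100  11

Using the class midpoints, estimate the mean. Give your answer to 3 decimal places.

75.328

Midpoints: 55, 65, 75, 85, 95
Σfm = 11×55 + 10×65 + 17×75 + 12×85 + 11×95 = 4595
n = Σf = 61
Mean = 4595 / 61 = 75.3279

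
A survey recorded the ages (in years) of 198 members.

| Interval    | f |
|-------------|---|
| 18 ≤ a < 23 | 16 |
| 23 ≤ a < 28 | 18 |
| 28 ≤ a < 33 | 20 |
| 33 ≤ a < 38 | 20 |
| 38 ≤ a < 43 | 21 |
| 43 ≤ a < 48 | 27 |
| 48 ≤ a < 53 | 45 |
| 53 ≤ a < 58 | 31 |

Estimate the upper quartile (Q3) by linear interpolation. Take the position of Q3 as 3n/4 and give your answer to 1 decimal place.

50.9

Cumulative frequencies: 16, 34, 54, 74, 95, 122, 167, 198
n = 198; position = 3n/4 = 148.5.
This falls in the class 48 ≤ a < 53: L = 48, F = 122, f = 45, h = 5.
Upper quartile ≈ 48 + ((148.5 − 122) / 45) × 5 = 50.9444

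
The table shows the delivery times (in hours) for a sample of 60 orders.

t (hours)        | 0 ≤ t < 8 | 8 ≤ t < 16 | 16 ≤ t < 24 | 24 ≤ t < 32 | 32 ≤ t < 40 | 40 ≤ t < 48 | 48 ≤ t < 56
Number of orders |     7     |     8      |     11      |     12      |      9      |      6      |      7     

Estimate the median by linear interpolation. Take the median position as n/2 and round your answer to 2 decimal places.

26.67

Cumulative frequencies: 7, 15, 26, 38, 47, 53, 60
n = 60; position = n/2 = 30.
This falls in the class 24 ≤ t < 32: L = 24, F = 26, f = 12, h = 8.
Median ≈ 24 + ((30 − 26) / 12) × 8 = 26.6667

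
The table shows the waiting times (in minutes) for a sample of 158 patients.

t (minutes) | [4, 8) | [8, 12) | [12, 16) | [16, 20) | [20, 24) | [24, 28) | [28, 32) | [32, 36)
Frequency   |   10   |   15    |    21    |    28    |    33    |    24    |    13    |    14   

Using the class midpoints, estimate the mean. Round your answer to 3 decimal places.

20.405

Midpoints: 6, 10, 14, 18, 22, 26, 30, 34
Σfm = 10×6 + 15×10 + 21×14 + 28×18 + 33×22 + 24×26 + 13×30 + 14×34 = 3224
n = Σf = 158
Mean = 3224 / 158 = 20.4051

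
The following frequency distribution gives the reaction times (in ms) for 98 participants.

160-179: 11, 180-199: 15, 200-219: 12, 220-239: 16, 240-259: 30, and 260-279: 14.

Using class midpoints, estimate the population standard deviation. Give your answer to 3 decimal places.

32.202

Midpoints: 169.5, 189.5, 209.5, 229.5, 249.5, 269.5
n = 98, Σfm = 22151, mean = 226.0306
Σfm² = 5108424.5
Σf(m − x̄)² = Σfm² − (Σfm)²/n = 5108424.5 − 22151²/98 = 101620.4082
Population variance = 101620.4082 / 98 = 1036.9429
Standard deviation = √1036.9429 = 32.2016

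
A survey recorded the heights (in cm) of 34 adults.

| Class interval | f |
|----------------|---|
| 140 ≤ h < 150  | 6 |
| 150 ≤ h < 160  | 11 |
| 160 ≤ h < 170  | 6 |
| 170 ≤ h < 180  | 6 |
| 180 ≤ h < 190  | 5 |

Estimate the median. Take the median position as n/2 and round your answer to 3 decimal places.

Cumulative frequencies: 6, 17, 23, 29, 34
n = 34; position = n/2 = 17.
This falls in the class 150 ≤ h < 160: L = 150, F = 6, f = 11, h = 10.
Median ≈ 150 + ((17 − 6) / 11) × 10 = 160.0000

160.000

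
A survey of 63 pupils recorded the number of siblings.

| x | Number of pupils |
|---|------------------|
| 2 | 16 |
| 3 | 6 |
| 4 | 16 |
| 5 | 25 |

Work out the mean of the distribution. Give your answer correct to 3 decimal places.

Values: 2, 3, 4, 5
Σfx = 16×2 + 6×3 + 16×4 + 25×5 = 239
n = Σf = 63
Mean = 239 / 63 = 3.7937

3.794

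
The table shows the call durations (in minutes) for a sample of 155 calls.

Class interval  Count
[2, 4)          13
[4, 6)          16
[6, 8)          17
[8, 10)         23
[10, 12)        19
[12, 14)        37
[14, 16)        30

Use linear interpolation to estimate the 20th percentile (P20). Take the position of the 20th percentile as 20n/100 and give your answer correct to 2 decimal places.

6.24

Cumulative frequencies: 13, 29, 46, 69, 88, 125, 155
n = 155; position = 20n/100 = 31.
This falls in the class [6, 8): L = 6, F = 29, f = 17, h = 2.
20th percentile ≈ 6 + ((31 − 29) / 17) × 2 = 6.2353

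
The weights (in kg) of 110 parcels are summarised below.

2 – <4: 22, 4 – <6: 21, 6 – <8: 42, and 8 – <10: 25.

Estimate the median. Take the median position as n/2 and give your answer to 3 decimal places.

Cumulative frequencies: 22, 43, 85, 110
n = 110; position = n/2 = 55.
This falls in the class 6 – <8: L = 6, F = 43, f = 42, h = 2.
Median ≈ 6 + ((55 − 43) / 42) × 2 = 6.5714

6.571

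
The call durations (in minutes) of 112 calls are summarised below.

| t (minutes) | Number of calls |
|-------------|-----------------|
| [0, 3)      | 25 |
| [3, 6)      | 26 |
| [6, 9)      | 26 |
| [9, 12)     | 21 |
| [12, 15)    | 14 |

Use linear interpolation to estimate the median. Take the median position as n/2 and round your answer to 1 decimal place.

Cumulative frequencies: 25, 51, 77, 98, 112
n = 112; position = n/2 = 56.
This falls in the class [6, 9): L = 6, F = 51, f = 26, h = 3.
Median ≈ 6 + ((56 − 51) / 26) × 3 = 6.5769

6.6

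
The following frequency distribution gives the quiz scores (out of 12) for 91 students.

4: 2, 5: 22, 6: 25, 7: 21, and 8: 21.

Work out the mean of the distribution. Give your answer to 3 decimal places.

Values: 4, 5, 6, 7, 8
Σfx = 2×4 + 22×5 + 25×6 + 21×7 + 21×8 = 583
n = Σf = 91
Mean = 583 / 91 = 6.4066

6.407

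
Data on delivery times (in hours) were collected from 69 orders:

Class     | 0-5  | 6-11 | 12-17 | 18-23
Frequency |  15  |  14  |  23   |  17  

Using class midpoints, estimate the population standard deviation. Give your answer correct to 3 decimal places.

Midpoints: 2.5, 8.5, 14.5, 20.5
n = 69, Σfm = 838.5, mean = 12.1522
Σfm² = 13085.25
Σf(m − x̄)² = Σfm² − (Σfm)²/n = 13085.25 − 838.5²/69 = 2895.6522
Population variance = 2895.6522 / 69 = 41.9660
Standard deviation = √41.9660 = 6.4781

6.478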